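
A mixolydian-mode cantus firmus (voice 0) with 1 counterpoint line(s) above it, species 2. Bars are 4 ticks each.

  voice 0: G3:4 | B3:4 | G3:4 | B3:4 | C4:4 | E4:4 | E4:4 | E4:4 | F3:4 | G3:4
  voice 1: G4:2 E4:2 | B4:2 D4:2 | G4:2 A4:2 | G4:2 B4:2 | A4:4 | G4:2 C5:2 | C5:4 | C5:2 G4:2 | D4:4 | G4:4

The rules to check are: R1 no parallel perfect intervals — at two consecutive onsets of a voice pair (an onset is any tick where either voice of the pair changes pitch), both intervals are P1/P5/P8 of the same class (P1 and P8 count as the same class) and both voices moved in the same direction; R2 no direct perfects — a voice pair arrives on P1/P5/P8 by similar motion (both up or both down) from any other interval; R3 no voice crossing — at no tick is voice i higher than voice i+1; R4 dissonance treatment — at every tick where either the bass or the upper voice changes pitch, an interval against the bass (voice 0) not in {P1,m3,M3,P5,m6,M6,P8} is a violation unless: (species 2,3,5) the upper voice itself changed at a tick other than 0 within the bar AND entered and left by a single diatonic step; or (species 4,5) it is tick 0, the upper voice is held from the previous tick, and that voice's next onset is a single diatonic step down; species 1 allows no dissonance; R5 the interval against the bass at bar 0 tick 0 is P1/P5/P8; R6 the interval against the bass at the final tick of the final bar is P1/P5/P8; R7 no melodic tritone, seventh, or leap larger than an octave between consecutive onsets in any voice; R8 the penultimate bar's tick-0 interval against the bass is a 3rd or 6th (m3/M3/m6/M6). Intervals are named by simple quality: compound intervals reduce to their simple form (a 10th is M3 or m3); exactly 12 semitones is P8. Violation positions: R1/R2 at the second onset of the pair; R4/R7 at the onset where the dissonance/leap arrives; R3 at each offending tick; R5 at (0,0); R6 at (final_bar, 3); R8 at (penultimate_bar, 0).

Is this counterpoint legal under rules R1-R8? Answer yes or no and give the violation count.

No (3 violations)

bar 0: v0=G3 v1=G4 (P8)
bar 1: v0=B3 v1=B4 (P8)
bar 2: v0=G3 v1=G4 (P8)
bar 3: v0=B3 v1=G4 (m6)
bar 4: v0=C4 v1=A4 (M6)
bar 5: v0=E4 v1=G4 (m3)
bar 6: v0=E4 v1=C5 (m6)
bar 7: v0=E4 v1=C5 (m6)
bar 8: v0=F3 v1=D4 (M6)
bar 9: v0=G3 v1=G4 (P8)
  R2 @ bar1.0: G3/E4 M6 -> B3/B4 P8 similar
  R7 @ bar8.0: E4->F3 leap 11st
  R2 @ bar9.0: F3/D4 M6 -> G3/G4 P8 similar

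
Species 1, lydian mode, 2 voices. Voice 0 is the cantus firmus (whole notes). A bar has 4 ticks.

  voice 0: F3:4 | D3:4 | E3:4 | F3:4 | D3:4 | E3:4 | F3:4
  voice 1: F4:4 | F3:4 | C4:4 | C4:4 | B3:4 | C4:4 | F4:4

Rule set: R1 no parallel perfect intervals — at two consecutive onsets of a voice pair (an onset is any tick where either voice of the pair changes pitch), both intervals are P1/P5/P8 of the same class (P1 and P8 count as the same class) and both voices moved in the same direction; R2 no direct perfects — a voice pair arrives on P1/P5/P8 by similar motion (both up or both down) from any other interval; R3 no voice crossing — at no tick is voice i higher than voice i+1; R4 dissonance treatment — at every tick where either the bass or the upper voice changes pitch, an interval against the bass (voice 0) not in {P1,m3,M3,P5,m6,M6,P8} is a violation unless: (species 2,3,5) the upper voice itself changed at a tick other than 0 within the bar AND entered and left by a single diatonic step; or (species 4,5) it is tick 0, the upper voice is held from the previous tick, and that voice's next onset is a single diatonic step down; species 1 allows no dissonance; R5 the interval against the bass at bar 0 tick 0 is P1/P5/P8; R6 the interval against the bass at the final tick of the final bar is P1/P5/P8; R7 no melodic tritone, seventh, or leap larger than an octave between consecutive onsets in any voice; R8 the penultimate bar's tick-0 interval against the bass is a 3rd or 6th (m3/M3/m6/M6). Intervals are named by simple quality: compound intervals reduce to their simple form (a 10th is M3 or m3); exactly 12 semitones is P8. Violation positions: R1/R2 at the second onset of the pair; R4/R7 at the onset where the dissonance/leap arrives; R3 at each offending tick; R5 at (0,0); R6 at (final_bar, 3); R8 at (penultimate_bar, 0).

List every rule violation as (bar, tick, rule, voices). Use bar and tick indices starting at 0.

bar 0: v0=F3 v1=F4 downbeat P8
bar 1: v0=D3 v1=F3 downbeat m3
bar 2: v0=E3 v1=C4 downbeat m6
bar 3: v0=F3 v1=C4 downbeat P5
bar 4: v0=D3 v1=B3 downbeat M6
bar 5: v0=E3 v1=C4 downbeat m6
bar 6: v0=F3 v1=F4 downbeat P8
  -> R2 @ bar 6 tick 0 v(0, 1): E3/C4 m6 -> F3/F4 P8 similar

(6, 0, R2, (0, 1))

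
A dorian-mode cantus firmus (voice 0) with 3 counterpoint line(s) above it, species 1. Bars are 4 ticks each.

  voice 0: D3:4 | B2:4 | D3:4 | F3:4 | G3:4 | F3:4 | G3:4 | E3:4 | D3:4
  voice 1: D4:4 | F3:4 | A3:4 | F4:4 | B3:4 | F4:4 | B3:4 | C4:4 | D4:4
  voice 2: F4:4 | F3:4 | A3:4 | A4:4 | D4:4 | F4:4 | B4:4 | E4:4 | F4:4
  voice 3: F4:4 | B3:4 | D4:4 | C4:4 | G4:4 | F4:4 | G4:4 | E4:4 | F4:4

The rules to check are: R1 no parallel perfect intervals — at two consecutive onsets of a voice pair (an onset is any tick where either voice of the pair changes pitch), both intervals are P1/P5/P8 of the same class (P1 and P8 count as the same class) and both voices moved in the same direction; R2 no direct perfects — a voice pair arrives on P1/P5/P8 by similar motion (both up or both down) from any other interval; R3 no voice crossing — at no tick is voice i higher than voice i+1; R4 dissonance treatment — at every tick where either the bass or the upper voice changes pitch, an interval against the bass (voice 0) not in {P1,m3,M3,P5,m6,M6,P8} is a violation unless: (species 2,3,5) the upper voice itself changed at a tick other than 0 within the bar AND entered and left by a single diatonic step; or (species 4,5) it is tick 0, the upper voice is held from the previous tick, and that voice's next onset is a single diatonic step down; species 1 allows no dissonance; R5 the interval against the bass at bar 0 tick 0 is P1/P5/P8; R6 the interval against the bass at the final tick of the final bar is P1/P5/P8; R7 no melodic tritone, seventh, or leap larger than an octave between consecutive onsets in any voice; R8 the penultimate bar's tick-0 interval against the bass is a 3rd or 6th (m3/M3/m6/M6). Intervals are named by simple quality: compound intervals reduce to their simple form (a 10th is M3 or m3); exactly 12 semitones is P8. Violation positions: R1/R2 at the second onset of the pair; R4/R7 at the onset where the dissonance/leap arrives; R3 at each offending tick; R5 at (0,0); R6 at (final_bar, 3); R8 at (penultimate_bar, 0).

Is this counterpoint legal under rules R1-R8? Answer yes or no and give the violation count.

bar 0: v0=D3 v1=D4 v2=F4 v3=F4 (m3)
bar 1: v0=B2 v1=F3 v2=F3 v3=B3 (P8)
bar 2: v0=D3 v1=A3 v2=A3 v3=D4 (P8)
bar 3: v0=F3 v1=F4 v2=A4 v3=C4 (P5)
bar 4: v0=G3 v1=B3 v2=D4 v3=G4 (P8)
bar 5: v0=F3 v1=F4 v2=F4 v3=F4 (P8)
bar 6: v0=G3 v1=B3 v2=B4 v3=G4 (P8)
bar 7: v0=E3 v1=C4 v2=E4 v3=E4 (P8)
bar 8: v0=D3 v1=D4 v2=F4 v3=F4 (m3)
  R5 @ bar0.0: opens on m3
  R5 @ bar0.0: opens on m3
  R2 @ bar1.0: D3/F4 m3 -> B2/B3 P8 similar
  R2 @ bar1.0: D4/F4 m3 -> F3/F3 P1 similar
  R4 @ bar1.0: B2/F3 TT untreated
  R4 @ bar1.0: B2/F3 TT untreated
  R7 @ bar1.0: F4->B3 leap 6st
  R1 @ bar2.0: B2/B3 P8 -> D3/D4 P8 similar
  R1 @ bar2.0: F3/F3 P1 -> A3/A3 P1 similar
  R2 @ bar2.0: B2/F3 TT -> D3/A3 P5 similar
  R2 @ bar2.0: B2/F3 TT -> D3/A3 P5 similar
  R2 @ bar3.0: D3/A3 P5 -> F3/F4 P8 similar
  R3 @ bar3.0: A4 above C4
  R3 @ bar3.1: A4 above C4
  R3 @ bar3.2: A4 above C4
  R3 @ bar3.3: A4 above C4
  R2 @ bar4.0: F3/C4 P5 -> G3/G4 P8 similar
  R7 @ bar4.0: F4->B3 leap 6st
  R1 @ bar5.0: G3/G4 P8 -> F3/F4 P8 similar
  R2 @ bar5.0: B3/D4 m3 -> F4/F4 P1 similar
  R7 @ bar5.0: B3->F4 leap 6st
  R1 @ bar6.0: F3/F4 P8 -> G3/G4 P8 similar
  R3 @ bar6.0: B4 above G4
  R7 @ bar6.0: F4->B3 leap 6st
  R7 @ bar6.0: F4->B4 leap 6st
  R3 @ bar6.1: B4 above G4
  R3 @ bar6.2: B4 above G4
  R3 @ bar6.3: B4 above G4
  R1 @ bar7.0: G3/G4 P8 -> E3/E4 P8 similar
  R2 @ bar7.0: G3/B4 M3 -> E3/E4 P8 similar
  R2 @ bar7.0: B4/G4 M3 -> E4/E4 P1 similar
  R8 @ bar7.0: penult P8 not 3rd/6th
  R8 @ bar7.0: penult P8 not 3rd/6th
  R1 @ bar8.0: E4/E4 P1 -> F4/F4 P1 similar
  R6 @ bar8.3: closes on m3
  R6 @ bar8.3: closes on m3

No (36 violations)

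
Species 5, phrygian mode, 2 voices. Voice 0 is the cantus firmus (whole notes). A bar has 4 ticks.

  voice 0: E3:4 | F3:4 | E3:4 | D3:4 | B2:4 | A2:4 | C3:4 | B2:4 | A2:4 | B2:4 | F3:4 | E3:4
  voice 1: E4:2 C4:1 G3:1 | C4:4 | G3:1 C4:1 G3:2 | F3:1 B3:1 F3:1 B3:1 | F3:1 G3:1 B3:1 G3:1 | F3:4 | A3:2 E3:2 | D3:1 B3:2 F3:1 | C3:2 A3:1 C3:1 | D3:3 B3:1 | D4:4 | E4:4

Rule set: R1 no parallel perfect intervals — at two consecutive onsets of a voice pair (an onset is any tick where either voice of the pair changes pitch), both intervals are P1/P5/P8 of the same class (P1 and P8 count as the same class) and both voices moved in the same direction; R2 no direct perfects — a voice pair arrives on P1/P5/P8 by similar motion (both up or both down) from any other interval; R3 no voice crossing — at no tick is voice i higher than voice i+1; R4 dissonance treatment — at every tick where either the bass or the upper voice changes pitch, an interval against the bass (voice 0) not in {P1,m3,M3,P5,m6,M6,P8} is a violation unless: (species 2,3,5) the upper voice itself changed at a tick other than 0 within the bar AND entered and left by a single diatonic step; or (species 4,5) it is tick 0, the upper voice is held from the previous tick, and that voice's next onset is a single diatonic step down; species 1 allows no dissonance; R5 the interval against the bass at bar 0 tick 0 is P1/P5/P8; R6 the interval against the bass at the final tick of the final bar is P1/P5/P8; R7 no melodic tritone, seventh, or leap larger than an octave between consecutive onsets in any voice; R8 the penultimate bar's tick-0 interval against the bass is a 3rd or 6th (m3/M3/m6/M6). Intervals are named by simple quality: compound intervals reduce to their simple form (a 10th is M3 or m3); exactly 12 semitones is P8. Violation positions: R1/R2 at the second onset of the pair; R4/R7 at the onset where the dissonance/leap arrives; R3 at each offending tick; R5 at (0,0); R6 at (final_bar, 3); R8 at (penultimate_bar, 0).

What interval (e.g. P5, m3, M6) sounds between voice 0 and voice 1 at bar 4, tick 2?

P8

voice 0=B2 voice 1=B3 -> P8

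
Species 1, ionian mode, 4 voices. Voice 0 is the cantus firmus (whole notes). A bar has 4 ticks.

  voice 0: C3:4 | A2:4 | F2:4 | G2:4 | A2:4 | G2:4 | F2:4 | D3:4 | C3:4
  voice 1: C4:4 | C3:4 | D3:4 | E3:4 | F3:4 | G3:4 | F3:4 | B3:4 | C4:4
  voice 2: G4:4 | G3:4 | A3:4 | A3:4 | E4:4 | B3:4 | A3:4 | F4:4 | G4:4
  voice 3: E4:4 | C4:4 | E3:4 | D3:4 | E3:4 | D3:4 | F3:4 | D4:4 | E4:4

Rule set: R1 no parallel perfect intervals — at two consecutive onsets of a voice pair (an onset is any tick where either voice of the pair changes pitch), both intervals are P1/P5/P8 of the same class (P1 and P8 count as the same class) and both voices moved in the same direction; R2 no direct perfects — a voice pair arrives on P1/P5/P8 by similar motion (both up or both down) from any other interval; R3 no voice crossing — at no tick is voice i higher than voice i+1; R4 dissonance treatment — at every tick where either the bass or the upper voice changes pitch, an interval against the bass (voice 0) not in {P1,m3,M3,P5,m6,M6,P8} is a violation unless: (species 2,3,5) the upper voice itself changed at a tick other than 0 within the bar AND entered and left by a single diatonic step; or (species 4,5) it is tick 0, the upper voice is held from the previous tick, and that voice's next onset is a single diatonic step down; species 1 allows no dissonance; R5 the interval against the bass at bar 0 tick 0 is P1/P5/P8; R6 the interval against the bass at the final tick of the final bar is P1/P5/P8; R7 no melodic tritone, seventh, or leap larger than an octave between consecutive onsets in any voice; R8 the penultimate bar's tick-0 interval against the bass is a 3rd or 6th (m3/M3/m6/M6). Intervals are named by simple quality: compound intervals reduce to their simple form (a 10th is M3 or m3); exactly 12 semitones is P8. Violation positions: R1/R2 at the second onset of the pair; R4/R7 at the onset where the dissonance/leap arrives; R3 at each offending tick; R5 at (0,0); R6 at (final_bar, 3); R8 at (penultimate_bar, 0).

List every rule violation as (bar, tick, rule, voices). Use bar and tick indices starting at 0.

(0, 0, R3, (2, 3))
(0, 0, R5, (0, 3))
(0, 1, R3, (2, 3))
(0, 2, R3, (2, 3))
(0, 3, R3, (2, 3))
(1, 0, R1, (1, 2))
(1, 0, R2, (1, 3))
(1, 0, R4, (0, 2))
(2, 0, R1, (1, 2))
(2, 0, R3, (2, 3))
(2, 0, R4, (0, 3))
(2, 1, R3, (2, 3))
(2, 2, R3, (2, 3))
(2, 3, R3, (2, 3))
(3, 0, R3, (2, 3))
(3, 0, R4, (0, 2))
(3, 1, R3, (2, 3))
(3, 2, R3, (2, 3))
(3, 3, R3, (2, 3))
(4, 0, R1, (0, 3))
(4, 0, R2, (0, 2))
(4, 0, R2, (2, 3))
(4, 0, R3, (2, 3))
(4, 1, R3, (2, 3))
(4, 2, R3, (2, 3))
(4, 3, R3, (2, 3))
(5, 0, R1, (0, 3))
(5, 0, R3, (2, 3))
(5, 1, R3, (2, 3))
(5, 2, R3, (2, 3))
(5, 3, R3, (2, 3))
(6, 0, R1, (0, 1))
(6, 0, R3, (2, 3))
(6, 1, R3, (2, 3))
(6, 2, R3, (2, 3))
(6, 3, R3, (2, 3))
(7, 0, R1, (0, 3))
(7, 0, R3, (2, 3))
(7, 0, R7, (1,))
(7, 0, R8, (0, 3))
(7, 1, R3, (2, 3))
(7, 2, R3, (2, 3))
(7, 3, R3, (2, 3))
(8, 0, R2, (1, 2))
(8, 0, R3, (2, 3))
(8, 1, R3, (2, 3))
(8, 2, R3, (2, 3))
(8, 3, R3, (2, 3))
(8, 3, R6, (0, 3))

bar 0: v0=C3 v1=C4 v2=G4 v3=E4 downbeat M3
bar 1: v0=A2 v1=C3 v2=G3 v3=C4 downbeat m3
bar 2: v0=F2 v1=D3 v2=A3 v3=E3 downbeat M7
bar 3: v0=G2 v1=E3 v2=A3 v3=D3 downbeat P5
bar 4: v0=A2 v1=F3 v2=E4 v3=E3 downbeat P5
bar 5: v0=G2 v1=G3 v2=B3 v3=D3 downbeat P5
bar 6: v0=F2 v1=F3 v2=A3 v3=F3 downbeat P8
bar 7: v0=D3 v1=B3 v2=F4 v3=D4 downbeat P8
bar 8: v0=C3 v1=C4 v2=G4 v3=E4 downbeat M3
  -> R3 @ bar 0 tick 0 v(2, 3): G4 above E4
  -> R5 @ bar 0 tick 0 v(0, 3): opens on M3
  -> R3 @ bar 0 tick 1 v(2, 3): G4 above E4
  -> R3 @ bar 0 tick 2 v(2, 3): G4 above E4
  -> R3 @ bar 0 tick 3 v(2, 3): G4 above E4
  -> R1 @ bar 1 tick 0 v(1, 2): C4/G4 P5 -> C3/G3 P5 similar
  -> R2 @ bar 1 tick 0 v(1, 3): C4/E4 M3 -> C3/C4 P8 similar
  -> R4 @ bar 1 tick 0 v(0, 2): A2/G3 m7 untreated
  -> R1 @ bar 2 tick 0 v(1, 2): C3/G3 P5 -> D3/A3 P5 similar
  -> R3 @ bar 2 tick 0 v(2, 3): A3 above E3
  -> R4 @ bar 2 tick 0 v(0, 3): F2/E3 M7 untreated
  -> R3 @ bar 2 tick 1 v(2, 3): A3 above E3
  -> R3 @ bar 2 tick 2 v(2, 3): A3 above E3
  -> R3 @ bar 2 tick 3 v(2, 3): A3 above E3
  -> R3 @ bar 3 tick 0 v(2, 3): A3 above D3
  -> R4 @ bar 3 tick 0 v(0, 2): G2/A3 M2 untreated
  -> R3 @ bar 3 tick 1 v(2, 3): A3 above D3
  -> R3 @ bar 3 tick 2 v(2, 3): A3 above D3
  -> R3 @ bar 3 tick 3 v(2, 3): A3 above D3
  -> R1 @ bar 4 tick 0 v(0, 3): G2/D3 P5 -> A2/E3 P5 similar
  -> R2 @ bar 4 tick 0 v(0, 2): G2/A3 M2 -> A2/E4 P5 similar
  -> R2 @ bar 4 tick 0 v(2, 3): A3/D3 P5 -> E4/E3 P8 similar
  -> R3 @ bar 4 tick 0 v(2, 3): E4 above E3
  -> R3 @ bar 4 tick 1 v(2, 3): E4 above E3
  -> R3 @ bar 4 tick 2 v(2, 3): E4 above E3
  -> R3 @ bar 4 tick 3 v(2, 3): E4 above E3
  -> R1 @ bar 5 tick 0 v(0, 3): A2/E3 P5 -> G2/D3 P5 similar
  -> R3 @ bar 5 tick 0 v(2, 3): B3 above D3
  -> R3 @ bar 5 tick 1 v(2, 3): B3 above D3
  -> R3 @ bar 5 tick 2 v(2, 3): B3 above D3
  -> R3 @ bar 5 tick 3 v(2, 3): B3 above D3
  -> R1 @ bar 6 tick 0 v(0, 1): G2/G3 P8 -> F2/F3 P8 similar
  -> R3 @ bar 6 tick 0 v(2, 3): A3 above F3
  -> R3 @ bar 6 tick 1 v(2, 3): A3 above F3
  -> R3 @ bar 6 tick 2 v(2, 3): A3 above F3
  -> R3 @ bar 6 tick 3 v(2, 3): A3 above F3
  -> R1 @ bar 7 tick 0 v(0, 3): F2/F3 P8 -> D3/D4 P8 similar
  -> R3 @ bar 7 tick 0 v(2, 3): F4 above D4
  -> R7 @ bar 7 tick 0 v(1,): F3->B3 leap 6st
  -> R8 @ bar 7 tick 0 v(0, 3): penult P8 not 3rd/6th
  -> R3 @ bar 7 tick 1 v(2, 3): F4 above D4
  -> R3 @ bar 7 tick 2 v(2, 3): F4 above D4
  -> R3 @ bar 7 tick 3 v(2, 3): F4 above D4
  -> R2 @ bar 8 tick 0 v(1, 2): B3/F4 TT -> C4/G4 P5 similar
  -> R3 @ bar 8 tick 0 v(2, 3): G4 above E4
  -> R3 @ bar 8 tick 1 v(2, 3): G4 above E4
  -> R3 @ bar 8 tick 2 v(2, 3): G4 above E4
  -> R3 @ bar 8 tick 3 v(2, 3): G4 above E4
  -> R6 @ bar 8 tick 3 v(0, 3): closes on M3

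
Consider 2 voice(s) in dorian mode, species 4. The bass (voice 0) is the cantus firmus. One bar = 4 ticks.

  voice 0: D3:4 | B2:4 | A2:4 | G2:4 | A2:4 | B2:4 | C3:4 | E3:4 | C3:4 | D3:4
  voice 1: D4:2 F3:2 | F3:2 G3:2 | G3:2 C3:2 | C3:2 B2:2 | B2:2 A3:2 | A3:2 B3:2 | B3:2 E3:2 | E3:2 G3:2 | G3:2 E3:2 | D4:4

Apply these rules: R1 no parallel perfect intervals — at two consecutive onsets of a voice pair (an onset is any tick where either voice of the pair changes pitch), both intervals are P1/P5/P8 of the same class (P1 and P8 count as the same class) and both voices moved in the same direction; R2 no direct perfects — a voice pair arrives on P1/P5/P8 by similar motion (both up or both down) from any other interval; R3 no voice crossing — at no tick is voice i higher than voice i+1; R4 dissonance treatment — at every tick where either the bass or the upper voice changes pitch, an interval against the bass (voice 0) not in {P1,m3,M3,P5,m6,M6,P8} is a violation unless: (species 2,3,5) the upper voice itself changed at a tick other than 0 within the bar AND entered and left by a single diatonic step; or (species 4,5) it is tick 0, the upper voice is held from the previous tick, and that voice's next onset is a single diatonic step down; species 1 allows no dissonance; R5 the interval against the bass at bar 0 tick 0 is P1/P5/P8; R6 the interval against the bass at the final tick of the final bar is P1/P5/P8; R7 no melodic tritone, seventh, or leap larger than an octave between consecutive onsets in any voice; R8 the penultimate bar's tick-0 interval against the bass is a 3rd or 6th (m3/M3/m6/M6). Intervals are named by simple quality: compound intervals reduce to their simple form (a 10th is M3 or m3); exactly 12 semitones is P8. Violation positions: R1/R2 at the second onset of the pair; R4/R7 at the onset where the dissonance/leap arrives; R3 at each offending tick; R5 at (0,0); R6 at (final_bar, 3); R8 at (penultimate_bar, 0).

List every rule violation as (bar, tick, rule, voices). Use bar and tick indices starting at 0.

(1, 0, R4, (0, 1))
(2, 0, R4, (0, 1))
(4, 0, R4, (0, 1))
(4, 2, R7, (1,))
(5, 0, R4, (0, 1))
(6, 0, R4, (0, 1))
(8, 0, R8, (0, 1))
(9, 0, R2, (0, 1))
(9, 0, R7, (1,))

bar 0: v0=D3 v1=D4 downbeat P8
bar 1: v0=B2 v1=F3 downbeat TT
bar 2: v0=A2 v1=G3 downbeat m7
bar 3: v0=G2 v1=C3 downbeat P4
bar 4: v0=A2 v1=B2 downbeat M2
bar 5: v0=B2 v1=A3 downbeat m7
bar 6: v0=C3 v1=B3 downbeat M7
bar 7: v0=E3 v1=E3 downbeat P1
bar 8: v0=C3 v1=G3 downbeat P5
bar 9: v0=D3 v1=D4 downbeat P8
  -> R4 @ bar 1 tick 0 v(0, 1): B2/F3 TT untreated
  -> R4 @ bar 2 tick 0 v(0, 1): A2/G3 m7 untreated
  -> R4 @ bar 4 tick 0 v(0, 1): A2/B2 M2 untreated
  -> R7 @ bar 4 tick 2 v(1,): B2->A3 leap 10st
  -> R4 @ bar 5 tick 0 v(0, 1): B2/A3 m7 untreated
  -> R4 @ bar 6 tick 0 v(0, 1): C3/B3 M7 untreated
  -> R8 @ bar 8 tick 0 v(0, 1): penult P5 not 3rd/6th
  -> R2 @ bar 9 tick 0 v(0, 1): C3/E3 M3 -> D3/D4 P8 similar
  -> R7 @ bar 9 tick 0 v(1,): E3->D4 leap 10st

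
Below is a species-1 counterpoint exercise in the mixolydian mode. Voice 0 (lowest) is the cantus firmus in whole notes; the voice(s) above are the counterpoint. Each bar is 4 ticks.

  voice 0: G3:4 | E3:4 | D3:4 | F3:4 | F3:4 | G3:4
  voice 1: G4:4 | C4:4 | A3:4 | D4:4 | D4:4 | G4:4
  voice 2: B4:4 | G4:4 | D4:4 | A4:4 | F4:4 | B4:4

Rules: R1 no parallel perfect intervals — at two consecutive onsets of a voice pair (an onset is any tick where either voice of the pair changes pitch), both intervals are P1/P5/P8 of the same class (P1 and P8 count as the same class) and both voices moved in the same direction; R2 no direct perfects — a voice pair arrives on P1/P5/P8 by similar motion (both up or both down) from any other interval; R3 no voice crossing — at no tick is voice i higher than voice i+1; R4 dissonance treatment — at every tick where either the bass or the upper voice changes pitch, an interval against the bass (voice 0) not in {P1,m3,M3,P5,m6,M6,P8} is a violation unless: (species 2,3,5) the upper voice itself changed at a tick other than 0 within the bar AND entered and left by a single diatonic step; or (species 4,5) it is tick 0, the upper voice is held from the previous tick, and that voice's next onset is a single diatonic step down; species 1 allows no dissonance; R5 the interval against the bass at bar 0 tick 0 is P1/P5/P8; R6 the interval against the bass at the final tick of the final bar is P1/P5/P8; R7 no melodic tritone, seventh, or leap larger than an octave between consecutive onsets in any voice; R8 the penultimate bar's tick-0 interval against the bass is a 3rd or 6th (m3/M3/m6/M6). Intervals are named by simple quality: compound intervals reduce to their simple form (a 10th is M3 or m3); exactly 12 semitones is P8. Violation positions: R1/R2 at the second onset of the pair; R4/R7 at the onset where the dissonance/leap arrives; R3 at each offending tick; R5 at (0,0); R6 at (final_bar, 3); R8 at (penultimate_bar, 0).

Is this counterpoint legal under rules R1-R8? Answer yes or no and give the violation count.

No (9 violations)

bar 0: v0=G3 v1=G4 v2=B4 (M3)
bar 1: v0=E3 v1=C4 v2=G4 (m3)
bar 2: v0=D3 v1=A3 v2=D4 (P8)
bar 3: v0=F3 v1=D4 v2=A4 (M3)
bar 4: v0=F3 v1=D4 v2=F4 (P8)
bar 5: v0=G3 v1=G4 v2=B4 (M3)
  R5 @ bar0.0: opens on M3
  R2 @ bar1.0: G4/B4 M3 -> C4/G4 P5 similar
  R2 @ bar2.0: E3/C4 m6 -> D3/A3 P5 similar
  R2 @ bar2.0: E3/G4 m3 -> D3/D4 P8 similar
  R2 @ bar3.0: A3/D4 P4 -> D4/A4 P5 similar
  R8 @ bar4.0: penult P8 not 3rd/6th
  R2 @ bar5.0: F3/D4 M6 -> G3/G4 P8 similar
  R7 @ bar5.0: F4->B4 leap 6st
  R6 @ bar5.3: closes on M3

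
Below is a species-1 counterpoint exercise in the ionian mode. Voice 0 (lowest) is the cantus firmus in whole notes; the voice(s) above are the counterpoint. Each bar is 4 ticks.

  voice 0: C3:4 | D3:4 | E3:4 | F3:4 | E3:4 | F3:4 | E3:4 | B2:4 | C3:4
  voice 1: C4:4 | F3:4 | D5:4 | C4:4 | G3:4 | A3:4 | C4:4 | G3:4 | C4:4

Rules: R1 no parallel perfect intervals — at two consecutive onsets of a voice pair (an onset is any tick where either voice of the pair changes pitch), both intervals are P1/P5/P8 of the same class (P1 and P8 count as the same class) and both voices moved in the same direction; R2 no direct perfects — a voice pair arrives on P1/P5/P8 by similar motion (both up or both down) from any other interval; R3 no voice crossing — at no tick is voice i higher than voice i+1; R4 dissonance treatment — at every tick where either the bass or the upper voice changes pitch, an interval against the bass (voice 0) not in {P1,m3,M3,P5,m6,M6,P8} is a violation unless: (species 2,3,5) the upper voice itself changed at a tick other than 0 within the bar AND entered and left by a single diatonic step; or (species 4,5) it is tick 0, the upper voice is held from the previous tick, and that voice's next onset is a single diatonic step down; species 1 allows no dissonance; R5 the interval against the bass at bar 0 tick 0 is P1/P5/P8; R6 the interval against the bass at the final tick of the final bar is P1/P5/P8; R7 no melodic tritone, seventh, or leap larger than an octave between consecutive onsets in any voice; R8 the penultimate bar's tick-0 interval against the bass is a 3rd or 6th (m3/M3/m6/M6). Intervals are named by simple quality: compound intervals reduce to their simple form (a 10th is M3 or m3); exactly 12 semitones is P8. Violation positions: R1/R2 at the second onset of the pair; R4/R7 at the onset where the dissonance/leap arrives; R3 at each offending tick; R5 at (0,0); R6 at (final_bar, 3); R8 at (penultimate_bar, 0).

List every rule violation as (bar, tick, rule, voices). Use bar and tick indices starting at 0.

bar 0: v0=C3 v1=C4 downbeat P8
bar 1: v0=D3 v1=F3 downbeat m3
bar 2: v0=E3 v1=D5 downbeat m7
bar 3: v0=F3 v1=C4 downbeat P5
bar 4: v0=E3 v1=G3 downbeat m3
bar 5: v0=F3 v1=A3 downbeat M3
bar 6: v0=E3 v1=C4 downbeat m6
bar 7: v0=B2 v1=G3 downbeat m6
bar 8: v0=C3 v1=C4 downbeat P8
  -> R4 @ bar 2 tick 0 v(0, 1): E3/D5 m7 untreated
  -> R7 @ bar 2 tick 0 v(1,): F3->D5 leap 21st
  -> R7 @ bar 3 tick 0 v(1,): D5->C4 leap 14st
  -> R2 @ bar 8 tick 0 v(0, 1): B2/G3 m6 -> C3/C4 P8 similar

(2, 0, R4, (0, 1))
(2, 0, R7, (1,))
(3, 0, R7, (1,))
(8, 0, R2, (0, 1))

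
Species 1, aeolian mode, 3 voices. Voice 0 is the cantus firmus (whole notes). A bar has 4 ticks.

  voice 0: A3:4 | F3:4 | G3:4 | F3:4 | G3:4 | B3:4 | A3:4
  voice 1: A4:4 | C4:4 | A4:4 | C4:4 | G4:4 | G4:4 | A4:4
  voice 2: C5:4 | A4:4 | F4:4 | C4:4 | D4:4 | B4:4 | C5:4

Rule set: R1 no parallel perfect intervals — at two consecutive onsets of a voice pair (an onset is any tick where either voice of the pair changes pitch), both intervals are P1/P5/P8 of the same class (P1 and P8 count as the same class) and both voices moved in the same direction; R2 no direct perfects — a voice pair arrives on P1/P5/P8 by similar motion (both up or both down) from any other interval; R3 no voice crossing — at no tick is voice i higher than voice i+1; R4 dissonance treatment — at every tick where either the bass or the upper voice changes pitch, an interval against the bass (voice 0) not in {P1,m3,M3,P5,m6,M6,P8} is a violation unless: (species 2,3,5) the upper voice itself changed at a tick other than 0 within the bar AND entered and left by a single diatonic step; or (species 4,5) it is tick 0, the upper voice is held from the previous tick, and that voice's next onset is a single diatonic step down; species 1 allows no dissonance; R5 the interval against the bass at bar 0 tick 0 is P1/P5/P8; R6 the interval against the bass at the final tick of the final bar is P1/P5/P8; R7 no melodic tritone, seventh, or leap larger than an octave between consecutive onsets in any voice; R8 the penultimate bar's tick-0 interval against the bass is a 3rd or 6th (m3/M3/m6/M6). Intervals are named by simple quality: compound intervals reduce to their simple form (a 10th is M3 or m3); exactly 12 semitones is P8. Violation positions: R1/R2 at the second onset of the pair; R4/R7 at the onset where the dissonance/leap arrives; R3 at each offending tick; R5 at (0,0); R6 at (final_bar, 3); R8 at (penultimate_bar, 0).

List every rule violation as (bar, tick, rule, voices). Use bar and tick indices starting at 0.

(0, 0, R5, (0, 2))
(1, 0, R2, (0, 1))
(2, 0, R3, (1, 2))
(2, 0, R4, (0, 1))
(2, 0, R4, (0, 2))
(2, 1, R3, (1, 2))
(2, 2, R3, (1, 2))
(2, 3, R3, (1, 2))
(3, 0, R2, (0, 1))
(3, 0, R2, (0, 2))
(3, 0, R2, (1, 2))
(4, 0, R1, (0, 2))
(4, 0, R2, (0, 1))
(4, 0, R3, (1, 2))
(4, 1, R3, (1, 2))
(4, 2, R3, (1, 2))
(4, 3, R3, (1, 2))
(5, 0, R2, (0, 2))
(5, 0, R8, (0, 2))
(6, 3, R6, (0, 2))

bar 0: v0=A3 v1=A4 v2=C5 downbeat m3
bar 1: v0=F3 v1=C4 v2=A4 downbeat M3
bar 2: v0=G3 v1=A4 v2=F4 downbeat m7
bar 3: v0=F3 v1=C4 v2=C4 downbeat P5
bar 4: v0=G3 v1=G4 v2=D4 downbeat P5
bar 5: v0=B3 v1=G4 v2=B4 downbeat P8
bar 6: v0=A3 v1=A4 v2=C5 downbeat m3
  -> R5 @ bar 0 tick 0 v(0, 2): opens on m3
  -> R2 @ bar 1 tick 0 v(0, 1): A3/A4 P8 -> F3/C4 P5 similar
  -> R3 @ bar 2 tick 0 v(1, 2): A4 above F4
  -> R4 @ bar 2 tick 0 v(0, 1): G3/A4 M2 untreated
  -> R4 @ bar 2 tick 0 v(0, 2): G3/F4 m7 untreated
  -> R3 @ bar 2 tick 1 v(1, 2): A4 above F4
  -> R3 @ bar 2 tick 2 v(1, 2): A4 above F4
  -> R3 @ bar 2 tick 3 v(1, 2): A4 above F4
  -> R2 @ bar 3 tick 0 v(0, 1): G3/A4 M2 -> F3/C4 P5 similar
  -> R2 @ bar 3 tick 0 v(0, 2): G3/F4 m7 -> F3/C4 P5 similar
  -> R2 @ bar 3 tick 0 v(1, 2): A4/F4 M3 -> C4/C4 P1 similar
  -> R1 @ bar 4 tick 0 v(0, 2): F3/C4 P5 -> G3/D4 P5 similar
  -> R2 @ bar 4 tick 0 v(0, 1): F3/C4 P5 -> G3/G4 P8 similar
  -> R3 @ bar 4 tick 0 v(1, 2): G4 above D4
  -> R3 @ bar 4 tick 1 v(1, 2): G4 above D4
  -> R3 @ bar 4 tick 2 v(1, 2): G4 above D4
  -> R3 @ bar 4 tick 3 v(1, 2): G4 above D4
  -> R2 @ bar 5 tick 0 v(0, 2): G3/D4 P5 -> B3/B4 P8 similar
  -> R8 @ bar 5 tick 0 v(0, 2): penult P8 not 3rd/6th
  -> R6 @ bar 6 tick 3 v(0, 2): closes on m3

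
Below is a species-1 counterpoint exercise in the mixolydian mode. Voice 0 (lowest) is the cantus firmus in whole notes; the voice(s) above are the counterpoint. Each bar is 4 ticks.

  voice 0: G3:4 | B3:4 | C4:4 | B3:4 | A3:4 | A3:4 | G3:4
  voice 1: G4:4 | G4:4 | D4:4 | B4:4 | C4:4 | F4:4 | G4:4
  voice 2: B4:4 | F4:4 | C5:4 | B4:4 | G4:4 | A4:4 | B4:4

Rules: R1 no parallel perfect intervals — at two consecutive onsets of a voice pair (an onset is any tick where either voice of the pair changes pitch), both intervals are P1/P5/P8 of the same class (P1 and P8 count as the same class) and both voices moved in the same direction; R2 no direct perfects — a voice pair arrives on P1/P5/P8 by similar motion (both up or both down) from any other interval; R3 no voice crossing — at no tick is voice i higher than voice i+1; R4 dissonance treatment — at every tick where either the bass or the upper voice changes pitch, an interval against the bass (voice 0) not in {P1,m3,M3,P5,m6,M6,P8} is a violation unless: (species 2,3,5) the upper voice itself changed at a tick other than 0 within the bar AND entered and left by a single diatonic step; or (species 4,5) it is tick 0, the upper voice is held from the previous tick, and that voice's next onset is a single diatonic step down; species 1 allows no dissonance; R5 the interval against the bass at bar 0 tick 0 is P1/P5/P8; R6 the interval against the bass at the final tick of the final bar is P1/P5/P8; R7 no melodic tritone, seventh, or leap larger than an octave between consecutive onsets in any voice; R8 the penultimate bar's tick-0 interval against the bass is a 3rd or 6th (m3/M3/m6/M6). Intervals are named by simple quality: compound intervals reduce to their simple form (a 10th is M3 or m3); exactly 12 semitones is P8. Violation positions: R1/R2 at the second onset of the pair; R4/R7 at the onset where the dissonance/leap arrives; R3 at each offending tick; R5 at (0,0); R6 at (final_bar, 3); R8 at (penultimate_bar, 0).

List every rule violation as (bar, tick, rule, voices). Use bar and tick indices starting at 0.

(0, 0, R5, (0, 2))
(1, 0, R3, (1, 2))
(1, 0, R4, (0, 2))
(1, 0, R7, (2,))
(1, 1, R3, (1, 2))
(1, 2, R3, (1, 2))
(1, 3, R3, (1, 2))
(2, 0, R2, (0, 2))
(2, 0, R4, (0, 1))
(3, 0, R1, (0, 2))
(4, 0, R2, (1, 2))
(4, 0, R4, (0, 2))
(4, 0, R7, (1,))
(5, 0, R8, (0, 2))
(6, 3, R6, (0, 2))

bar 0: v0=G3 v1=G4 v2=B4 downbeat M3
bar 1: v0=B3 v1=G4 v2=F4 downbeat TT
bar 2: v0=C4 v1=D4 v2=C5 downbeat P8
bar 3: v0=B3 v1=B4 v2=B4 downbeat P8
bar 4: v0=A3 v1=C4 v2=G4 downbeat m7
bar 5: v0=A3 v1=F4 v2=A4 downbeat P8
bar 6: v0=G3 v1=G4 v2=B4 downbeat M3
  -> R5 @ bar 0 tick 0 v(0, 2): opens on M3
  -> R3 @ bar 1 tick 0 v(1, 2): G4 above F4
  -> R4 @ bar 1 tick 0 v(0, 2): B3/F4 TT untreated
  -> R7 @ bar 1 tick 0 v(2,): B4->F4 leap 6st
  -> R3 @ bar 1 tick 1 v(1, 2): G4 above F4
  -> R3 @ bar 1 tick 2 v(1, 2): G4 above F4
  -> R3 @ bar 1 tick 3 v(1, 2): G4 above F4
  -> R2 @ bar 2 tick 0 v(0, 2): B3/F4 TT -> C4/C5 P8 similar
  -> R4 @ bar 2 tick 0 v(0, 1): C4/D4 M2 untreated
  -> R1 @ bar 3 tick 0 v(0, 2): C4/C5 P8 -> B3/B4 P8 similar
  -> R2 @ bar 4 tick 0 v(1, 2): B4/B4 P1 -> C4/G4 P5 similar
  -> R4 @ bar 4 tick 0 v(0, 2): A3/G4 m7 untreated
  -> R7 @ bar 4 tick 0 v(1,): B4->C4 leap 11st
  -> R8 @ bar 5 tick 0 v(0, 2): penult P8 not 3rd/6th
  -> R6 @ bar 6 tick 3 v(0, 2): closes on M3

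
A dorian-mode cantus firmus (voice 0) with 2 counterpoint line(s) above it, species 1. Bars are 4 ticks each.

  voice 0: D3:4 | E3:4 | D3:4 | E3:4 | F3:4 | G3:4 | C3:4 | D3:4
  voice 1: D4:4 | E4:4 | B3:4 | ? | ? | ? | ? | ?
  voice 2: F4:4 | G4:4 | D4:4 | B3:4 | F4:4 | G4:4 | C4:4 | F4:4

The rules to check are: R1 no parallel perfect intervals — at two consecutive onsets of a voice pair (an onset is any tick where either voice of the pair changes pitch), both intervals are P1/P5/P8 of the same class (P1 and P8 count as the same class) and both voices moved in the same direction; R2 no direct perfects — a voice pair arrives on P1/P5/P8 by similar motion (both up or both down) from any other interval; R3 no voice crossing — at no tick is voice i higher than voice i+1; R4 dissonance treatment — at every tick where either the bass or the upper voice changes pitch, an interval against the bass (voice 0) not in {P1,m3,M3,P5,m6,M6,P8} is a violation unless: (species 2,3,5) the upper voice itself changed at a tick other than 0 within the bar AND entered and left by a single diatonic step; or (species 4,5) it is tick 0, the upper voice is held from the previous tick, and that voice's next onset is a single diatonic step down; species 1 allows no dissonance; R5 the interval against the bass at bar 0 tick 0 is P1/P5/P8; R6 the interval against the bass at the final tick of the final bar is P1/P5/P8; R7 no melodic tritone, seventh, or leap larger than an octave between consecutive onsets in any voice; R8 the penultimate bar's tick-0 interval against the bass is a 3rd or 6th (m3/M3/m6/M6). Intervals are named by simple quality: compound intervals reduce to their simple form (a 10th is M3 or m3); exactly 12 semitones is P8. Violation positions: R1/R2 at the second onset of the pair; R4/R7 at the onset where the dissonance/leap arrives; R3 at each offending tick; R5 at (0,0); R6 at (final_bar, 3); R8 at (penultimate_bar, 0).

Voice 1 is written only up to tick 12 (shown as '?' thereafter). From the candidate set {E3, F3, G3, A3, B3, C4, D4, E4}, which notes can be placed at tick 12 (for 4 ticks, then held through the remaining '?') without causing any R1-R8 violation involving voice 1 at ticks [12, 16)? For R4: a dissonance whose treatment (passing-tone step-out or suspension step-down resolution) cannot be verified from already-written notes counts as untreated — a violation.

E3: violates R2
F3: violates R4,R7
G3: legal
A3: violates R4
B3: legal
C4: violates R3
D4: violates R3,R4
E4: violates R2,R3

{B3, G3}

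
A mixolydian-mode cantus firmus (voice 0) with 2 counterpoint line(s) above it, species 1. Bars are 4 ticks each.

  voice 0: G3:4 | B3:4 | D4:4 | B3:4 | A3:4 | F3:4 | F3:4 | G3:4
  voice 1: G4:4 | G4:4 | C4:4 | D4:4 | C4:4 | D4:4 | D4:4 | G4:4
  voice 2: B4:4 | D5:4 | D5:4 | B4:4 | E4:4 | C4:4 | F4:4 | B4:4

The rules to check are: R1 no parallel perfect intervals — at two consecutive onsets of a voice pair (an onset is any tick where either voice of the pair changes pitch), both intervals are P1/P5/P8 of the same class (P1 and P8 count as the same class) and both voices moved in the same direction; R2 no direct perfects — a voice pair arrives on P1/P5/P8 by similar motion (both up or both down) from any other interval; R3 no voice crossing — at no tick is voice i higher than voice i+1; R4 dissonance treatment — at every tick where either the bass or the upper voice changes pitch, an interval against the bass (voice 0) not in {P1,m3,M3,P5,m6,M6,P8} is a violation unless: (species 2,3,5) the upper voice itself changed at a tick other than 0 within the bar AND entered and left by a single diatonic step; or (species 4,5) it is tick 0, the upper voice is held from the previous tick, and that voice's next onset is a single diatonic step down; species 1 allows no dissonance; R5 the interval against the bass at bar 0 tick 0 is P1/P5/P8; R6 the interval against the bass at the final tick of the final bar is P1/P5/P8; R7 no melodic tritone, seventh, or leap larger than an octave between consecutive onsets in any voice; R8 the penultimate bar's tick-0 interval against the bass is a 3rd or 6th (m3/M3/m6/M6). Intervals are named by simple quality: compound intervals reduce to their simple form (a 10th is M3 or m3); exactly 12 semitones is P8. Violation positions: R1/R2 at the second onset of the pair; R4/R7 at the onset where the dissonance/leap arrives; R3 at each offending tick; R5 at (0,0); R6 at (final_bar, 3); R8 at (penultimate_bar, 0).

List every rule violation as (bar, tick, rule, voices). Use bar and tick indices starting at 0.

(0, 0, R5, (0, 2))
(2, 0, R3, (0, 1))
(2, 0, R4, (0, 1))
(2, 1, R3, (0, 1))
(2, 2, R3, (0, 1))
(2, 3, R3, (0, 1))
(3, 0, R1, (0, 2))
(4, 0, R2, (0, 2))
(5, 0, R1, (0, 2))
(5, 0, R3, (1, 2))
(5, 1, R3, (1, 2))
(5, 2, R3, (1, 2))
(5, 3, R3, (1, 2))
(6, 0, R8, (0, 2))
(7, 0, R2, (0, 1))
(7, 0, R7, (2,))
(7, 3, R6, (0, 2))

bar 0: v0=G3 v1=G4 v2=B4 downbeat M3
bar 1: v0=B3 v1=G4 v2=D5 downbeat m3
bar 2: v0=D4 v1=C4 v2=D5 downbeat P8
bar 3: v0=B3 v1=D4 v2=B4 downbeat P8
bar 4: v0=A3 v1=C4 v2=E4 downbeat P5
bar 5: v0=F3 v1=D4 v2=C4 downbeat P5
bar 6: v0=F3 v1=D4 v2=F4 downbeat P8
bar 7: v0=G3 v1=G4 v2=B4 downbeat M3
  -> R5 @ bar 0 tick 0 v(0, 2): opens on M3
  -> R3 @ bar 2 tick 0 v(0, 1): D4 above C4
  -> R4 @ bar 2 tick 0 v(0, 1): D4/C4 M2 untreated
  -> R3 @ bar 2 tick 1 v(0, 1): D4 above C4
  -> R3 @ bar 2 tick 2 v(0, 1): D4 above C4
  -> R3 @ bar 2 tick 3 v(0, 1): D4 above C4
  -> R1 @ bar 3 tick 0 v(0, 2): D4/D5 P8 -> B3/B4 P8 similar
  -> R2 @ bar 4 tick 0 v(0, 2): B3/B4 P8 -> A3/E4 P5 similar
  -> R1 @ bar 5 tick 0 v(0, 2): A3/E4 P5 -> F3/C4 P5 similar
  -> R3 @ bar 5 tick 0 v(1, 2): D4 above C4
  -> R3 @ bar 5 tick 1 v(1, 2): D4 above C4
  -> R3 @ bar 5 tick 2 v(1, 2): D4 above C4
  -> R3 @ bar 5 tick 3 v(1, 2): D4 above C4
  -> R8 @ bar 6 tick 0 v(0, 2): penult P8 not 3rd/6th
  -> R2 @ bar 7 tick 0 v(0, 1): F3/D4 M6 -> G3/G4 P8 similar
  -> R7 @ bar 7 tick 0 v(2,): F4->B4 leap 6st
  -> R6 @ bar 7 tick 3 v(0, 2): closes on M3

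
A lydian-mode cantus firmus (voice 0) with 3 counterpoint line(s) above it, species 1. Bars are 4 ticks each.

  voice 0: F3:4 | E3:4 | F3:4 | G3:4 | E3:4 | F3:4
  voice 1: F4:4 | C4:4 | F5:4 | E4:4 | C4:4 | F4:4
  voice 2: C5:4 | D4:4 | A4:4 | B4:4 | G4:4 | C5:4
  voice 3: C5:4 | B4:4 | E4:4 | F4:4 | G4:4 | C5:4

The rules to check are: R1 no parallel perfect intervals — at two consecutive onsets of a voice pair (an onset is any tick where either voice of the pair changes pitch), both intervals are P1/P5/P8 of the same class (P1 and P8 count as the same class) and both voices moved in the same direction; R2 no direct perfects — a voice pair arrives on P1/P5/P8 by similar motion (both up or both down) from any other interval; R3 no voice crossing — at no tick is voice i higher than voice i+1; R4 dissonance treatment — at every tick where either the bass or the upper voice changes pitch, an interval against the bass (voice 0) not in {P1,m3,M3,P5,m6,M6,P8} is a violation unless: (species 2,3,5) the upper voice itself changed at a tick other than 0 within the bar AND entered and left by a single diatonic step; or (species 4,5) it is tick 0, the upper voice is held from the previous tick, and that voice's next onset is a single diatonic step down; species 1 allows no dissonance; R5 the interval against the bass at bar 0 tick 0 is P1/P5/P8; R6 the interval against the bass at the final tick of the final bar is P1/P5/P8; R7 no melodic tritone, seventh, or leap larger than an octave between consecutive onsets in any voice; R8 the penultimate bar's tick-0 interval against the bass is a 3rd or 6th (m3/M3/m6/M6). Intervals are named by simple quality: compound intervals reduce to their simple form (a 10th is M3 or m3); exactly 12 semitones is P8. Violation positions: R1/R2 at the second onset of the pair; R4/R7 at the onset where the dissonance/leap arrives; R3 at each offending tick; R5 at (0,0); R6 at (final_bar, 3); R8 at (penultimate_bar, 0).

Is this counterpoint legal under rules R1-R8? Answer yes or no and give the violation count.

bar 0: v0=F3 v1=F4 v2=C5 v3=C5 (P5)
bar 1: v0=E3 v1=C4 v2=D4 v3=B4 (P5)
bar 2: v0=F3 v1=F5 v2=A4 v3=E4 (M7)
bar 3: v0=G3 v1=E4 v2=B4 v3=F4 (m7)
bar 4: v0=E3 v1=C4 v2=G4 v3=G4 (m3)
bar 5: v0=F3 v1=F4 v2=C5 v3=C5 (P5)
  R1 @ bar1.0: F3/C5 P5 -> E3/B4 P5 similar
  R4 @ bar1.0: E3/D4 m7 untreated
  R7 @ bar1.0: C5->D4 leap 10st
  R2 @ bar2.0: E3/C4 m6 -> F3/F5 P1 similar
  R3 @ bar2.0: F5 above A4
  R3 @ bar2.0: A4 above E4
  R4 @ bar2.0: F3/E4 M7 untreated
  R7 @ bar2.0: C4->F5 leap 17st
  R3 @ bar2.1: F5 above A4
  R3 @ bar2.1: A4 above E4
  R3 @ bar2.2: F5 above A4
  R3 @ bar2.2: A4 above E4
  R3 @ bar2.3: F5 above A4
  R3 @ bar2.3: A4 above E4
  R3 @ bar3.0: B4 above F4
  R4 @ bar3.0: G3/F4 m7 untreated
  R7 @ bar3.0: F5->E4 leap 13st
  R3 @ bar3.1: B4 above F4
  R3 @ bar3.2: B4 above F4
  R3 @ bar3.3: B4 above F4
  R1 @ bar4.0: E4/B4 P5 -> C4/G4 P5 similar
  R1 @ bar5.0: C4/G4 P5 -> F4/C5 P5 similar
  R1 @ bar5.0: C4/G4 P5 -> F4/C5 P5 similar
  R1 @ bar5.0: G4/G4 P1 -> C5/C5 P1 similar
  R2 @ bar5.0: E3/C4 m6 -> F3/F4 P8 similar
  R2 @ bar5.0: E3/G4 m3 -> F3/C5 P5 similar
  R2 @ bar5.0: E3/G4 m3 -> F3/C5 P5 similar

No (27 violations)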